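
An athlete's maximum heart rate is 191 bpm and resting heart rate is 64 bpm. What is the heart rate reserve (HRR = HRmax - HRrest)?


HRR = HRmax - HRrest
= 191 - 64
= 127 bpm

127 bpm


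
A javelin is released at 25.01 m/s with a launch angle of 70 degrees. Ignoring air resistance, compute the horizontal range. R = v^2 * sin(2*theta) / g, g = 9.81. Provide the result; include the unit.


Launch speed squared = 625.5001
sin(2 * 70 deg) = 0.642788
Range = 625.5001 * 0.642788 / 9.81
= 40.985 m

40.985 m


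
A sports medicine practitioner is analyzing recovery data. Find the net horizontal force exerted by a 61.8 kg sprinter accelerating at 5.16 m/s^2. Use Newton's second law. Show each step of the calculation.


Newton's second law: F = m * a
F = 61.8 * 5.16 = 318.89 N

318.89 N


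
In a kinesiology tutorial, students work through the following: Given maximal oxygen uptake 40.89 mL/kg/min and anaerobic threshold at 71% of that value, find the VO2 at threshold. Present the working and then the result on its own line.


Percentage as decimal = 0.71
VO2 at AT = 40.89 * 0.71 = 29.03 mL/kg/min

29.03 mL/kg/min


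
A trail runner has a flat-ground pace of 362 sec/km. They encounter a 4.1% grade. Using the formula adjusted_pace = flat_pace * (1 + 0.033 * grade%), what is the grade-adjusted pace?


Grade factor = 1 + 0.033 * 4.1 = 1.1353
Adjusted = 362 * 1.1353 = 410.98 sec/km

410.98 s/km


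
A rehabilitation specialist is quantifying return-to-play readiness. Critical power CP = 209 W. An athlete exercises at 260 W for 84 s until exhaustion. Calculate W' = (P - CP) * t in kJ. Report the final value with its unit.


P - CP = 260 - 209 = 51 W
W' = 51 * 84 = 4284 J
= 4284 / 1000 = 4.284 kJ

4.284 kJ


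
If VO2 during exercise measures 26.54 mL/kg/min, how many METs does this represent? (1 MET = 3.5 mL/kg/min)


METs = VO2 / 3.5 = 26.54 / 3.5 = 7.58

7.58 METs


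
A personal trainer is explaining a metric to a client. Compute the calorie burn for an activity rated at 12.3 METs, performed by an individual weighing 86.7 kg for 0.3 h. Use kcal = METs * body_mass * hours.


Product of METs and mass = 12.3 * 86.7 = 1066.41
Total kcal = 1066.41 * 0.3 = 319.92 kcal

319.92 kcal


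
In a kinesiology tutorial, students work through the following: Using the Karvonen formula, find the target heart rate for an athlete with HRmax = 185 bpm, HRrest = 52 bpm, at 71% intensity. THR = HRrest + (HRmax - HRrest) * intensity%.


HRR = 185 - 52 = 133
THR = 52 + 133 * 0.71
= 52 + 94.43
= 146.43 bpm

146.43 bpm


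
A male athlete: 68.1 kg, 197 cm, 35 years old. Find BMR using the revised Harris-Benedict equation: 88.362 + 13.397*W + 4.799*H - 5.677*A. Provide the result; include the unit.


Intercept = 88.362
Weight contribution = 13.397 * 68.1 = 912.3357
Height contribution = 4.799 * 197 = 945.403
Age contribution = 5.677 * 35 = 198.695
BMR = 88.362 + 912.3357 + 945.403 - 198.695
= 1747.41 kcal/day

1747.41 kcal/day


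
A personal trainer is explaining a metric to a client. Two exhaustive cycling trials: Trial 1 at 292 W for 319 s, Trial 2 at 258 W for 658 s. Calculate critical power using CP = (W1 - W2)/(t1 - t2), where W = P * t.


W1 = 292 * 319 = 93148 J
W2 = 258 * 658 = 169764 J
CP = (93148 - 169764) / (319 - 658)
= -76616 / -339
= 226.01 W

226.01 W


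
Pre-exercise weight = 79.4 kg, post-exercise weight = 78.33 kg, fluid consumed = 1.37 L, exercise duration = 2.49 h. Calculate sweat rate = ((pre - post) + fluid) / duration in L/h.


Weight loss = 79.4 - 78.33 = 1.07 kg (approx L)
Total sweat = 1.07 + 1.37 = 2.44 L
Sweat rate = 2.44 / 2.49 = 0.98 L/h

0.98 L/h


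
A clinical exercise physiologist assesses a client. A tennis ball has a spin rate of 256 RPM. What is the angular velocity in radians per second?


Convert RPM to rad/s: multiply by 2*pi and divide by 60
omega = 256 * 2 * pi / 60
= 26.808 rad/s

26.808 rad/s


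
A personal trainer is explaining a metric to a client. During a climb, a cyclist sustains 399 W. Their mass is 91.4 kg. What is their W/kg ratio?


Power-to-weight = 399 W / 91.4 kg
= 4.365 W/kg

4.365 W/kg


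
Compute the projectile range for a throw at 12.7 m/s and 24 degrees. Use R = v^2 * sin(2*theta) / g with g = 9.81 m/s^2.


Two times the angle = 48 degrees
sin(48) = 0.743145
R = 161.29 * 0.743145 / 9.81 = 12.218 m

12.218 m


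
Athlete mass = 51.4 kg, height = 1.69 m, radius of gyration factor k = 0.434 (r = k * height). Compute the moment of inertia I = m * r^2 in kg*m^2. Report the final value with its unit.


r = k * height = 0.434 * 1.69 = 0.73346 m
r^2 = 0.73346^2 = 0.537964
I = 51.4 * 0.537964 = 27.651 kg*m^2

27.651 kg*m^2


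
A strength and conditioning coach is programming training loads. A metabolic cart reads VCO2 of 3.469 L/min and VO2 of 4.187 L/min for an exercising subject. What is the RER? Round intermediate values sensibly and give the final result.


RER = VCO2 / VO2 = 3.469 / 4.187 = 0.8285

0.8285


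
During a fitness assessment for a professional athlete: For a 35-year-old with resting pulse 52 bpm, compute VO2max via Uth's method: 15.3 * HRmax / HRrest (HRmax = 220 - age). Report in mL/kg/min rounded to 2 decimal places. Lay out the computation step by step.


Step 1: HRmax = 220 - 35 = 185 bpm
Step 2: Ratio = 185 / 52 = 3.5577
Step 3: VO2max = 15.3 * 3.5577 = 54.43 mL/kg/min

54.43 mL/kg/min


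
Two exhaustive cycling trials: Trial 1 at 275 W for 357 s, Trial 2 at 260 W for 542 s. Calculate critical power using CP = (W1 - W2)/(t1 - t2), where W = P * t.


W1 = 275 * 357 = 98175 J
W2 = 260 * 542 = 140920 J
CP = (98175 - 140920) / (357 - 542)
= -42745 / -185
= 231.05 W

231.05 W


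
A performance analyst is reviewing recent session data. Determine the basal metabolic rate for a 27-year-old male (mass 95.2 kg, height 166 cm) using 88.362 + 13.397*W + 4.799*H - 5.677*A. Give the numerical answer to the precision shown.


BMR = 88.362 + 13.397*95.2 + 4.799*166 - 5.677*27
= 2007.11 kcal/day

2007.11 kcal/day


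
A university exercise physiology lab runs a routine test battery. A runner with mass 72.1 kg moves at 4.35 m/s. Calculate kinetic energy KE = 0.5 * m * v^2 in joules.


v^2 = 4.35^2 = 18.9225
KE = 0.5 * 72.1 * 18.9225
= 682.16 J

682.16 J


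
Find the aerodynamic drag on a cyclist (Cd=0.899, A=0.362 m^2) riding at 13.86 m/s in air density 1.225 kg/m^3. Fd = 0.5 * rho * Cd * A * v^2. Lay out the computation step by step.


Fd = 0.5 * 1.225 * 0.899 * 0.362 * 13.86^2
= 0.5 * 1.225 * 0.899 * 0.362 * 192.0996
= 38.291 N

38.291 N


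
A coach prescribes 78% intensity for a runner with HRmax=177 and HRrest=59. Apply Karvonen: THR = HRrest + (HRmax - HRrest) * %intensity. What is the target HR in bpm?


Heart rate reserve = 177 - 59 = 118
Intensity fraction = 78 / 100 = 0.78
THR = 59 + 118 * 0.78 = 151.04 bpm

151.04 bpm


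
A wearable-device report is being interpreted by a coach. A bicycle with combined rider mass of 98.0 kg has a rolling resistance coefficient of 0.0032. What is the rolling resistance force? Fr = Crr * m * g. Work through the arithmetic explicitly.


Fr = 0.0032 * 98.0 * 9.81
= 0.3136 * 9.81
= 3.076 N

3.076 N


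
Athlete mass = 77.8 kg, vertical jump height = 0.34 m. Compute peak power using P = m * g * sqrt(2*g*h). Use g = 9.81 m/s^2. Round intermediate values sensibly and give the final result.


sqrt(2 * 9.81 * 0.34) = sqrt(6.6708) = 2.582789 m/s
P = 77.8 * 9.81 * 2.582789
= 1971.23 W

1971.23 W


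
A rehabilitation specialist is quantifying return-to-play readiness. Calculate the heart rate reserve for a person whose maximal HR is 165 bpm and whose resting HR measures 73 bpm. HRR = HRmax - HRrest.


HRmax = 165 bpm
HRrest = 73 bpm
HRR = 165 - 73 = 92 bpm

92 bpm


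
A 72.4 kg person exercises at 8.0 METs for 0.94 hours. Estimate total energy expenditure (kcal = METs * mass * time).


Energy = METs * mass(kg) * time(h)
= 8.0 * 72.4 * 0.94
= 544.45 kcal

544.45 kcal


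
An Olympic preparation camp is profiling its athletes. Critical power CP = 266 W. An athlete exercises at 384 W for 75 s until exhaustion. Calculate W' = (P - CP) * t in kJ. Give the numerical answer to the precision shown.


P - CP = 384 - 266 = 118 W
W' = 118 * 75 = 8850 J
= 8850 / 1000 = 8.85 kJ

8.85 kJ


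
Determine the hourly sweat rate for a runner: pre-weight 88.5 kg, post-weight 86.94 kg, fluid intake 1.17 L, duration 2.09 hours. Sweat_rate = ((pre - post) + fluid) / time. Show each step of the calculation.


Mass lost = 88.5 - 86.94 = 1.56 kg
Add fluid consumed: 1.56 + 1.17 = 2.73 L total sweat
Sweat rate = 2.73 / 2.09 = 1.306 L/h

1.306 L/h


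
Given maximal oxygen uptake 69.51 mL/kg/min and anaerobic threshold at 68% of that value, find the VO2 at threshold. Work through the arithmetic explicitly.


Percentage as decimal = 0.68
VO2 at AT = 69.51 * 0.68 = 47.27 mL/kg/min

47.27 mL/kg/min


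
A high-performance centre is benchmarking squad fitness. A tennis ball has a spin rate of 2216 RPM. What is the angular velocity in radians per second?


Convert RPM to rad/s: multiply by 2*pi and divide by 60
omega = 2216 * 2 * pi / 60
= 232.059 rad/s

232.059 rad/s


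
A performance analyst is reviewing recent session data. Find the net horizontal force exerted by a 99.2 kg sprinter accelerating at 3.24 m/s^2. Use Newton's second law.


Newton's second law: F = m * a
F = 99.2 * 3.24 = 321.41 N

321.41 N


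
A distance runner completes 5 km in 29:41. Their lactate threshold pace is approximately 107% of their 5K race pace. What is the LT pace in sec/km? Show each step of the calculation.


Convert to seconds: 29 min 41 s = 1781 s
Pace per km = 1781 / 5 = 356.2 s/km
LT pace = 356.2 * 1.07 = 381.13 s/km

381.13 s/km


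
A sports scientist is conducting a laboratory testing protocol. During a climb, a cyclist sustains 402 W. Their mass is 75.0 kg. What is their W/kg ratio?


Power-to-weight = 402 W / 75.0 kg
= 5.36 W/kg

5.36 W/kg


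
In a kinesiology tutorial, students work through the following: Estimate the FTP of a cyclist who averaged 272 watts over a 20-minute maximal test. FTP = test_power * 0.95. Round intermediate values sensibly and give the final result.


FTP = 272 * 0.95 = 258.4 W

258.4 W


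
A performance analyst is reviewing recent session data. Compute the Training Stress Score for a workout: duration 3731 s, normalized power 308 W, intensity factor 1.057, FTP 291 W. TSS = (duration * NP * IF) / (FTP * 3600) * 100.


Product = 3731 * 308 * 1.057 = 1214649.436
Base = 291 * 3600 = 1047600
TSS = 1214649.436 / 1047600 * 100 = 115.95

115.95 TSS


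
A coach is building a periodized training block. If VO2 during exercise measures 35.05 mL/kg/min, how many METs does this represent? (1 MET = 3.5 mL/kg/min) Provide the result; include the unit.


METs = VO2 / 3.5 = 35.05 / 3.5 = 10.01

10.01 METs


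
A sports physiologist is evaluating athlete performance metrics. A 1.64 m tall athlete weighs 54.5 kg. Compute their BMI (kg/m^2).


height^2 = 2.6896 m^2
BMI = 54.5 / 2.6896 = 20.26 kg/m^2

20.26 kg/m^2


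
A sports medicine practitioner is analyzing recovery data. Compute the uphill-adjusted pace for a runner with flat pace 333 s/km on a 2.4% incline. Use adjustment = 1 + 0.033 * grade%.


Adjustment factor = 1 + 0.033 * 2.4 = 1.0792
Grade-adjusted pace = 333 * 1.0792 = 359.37 s/km

359.37 s/km


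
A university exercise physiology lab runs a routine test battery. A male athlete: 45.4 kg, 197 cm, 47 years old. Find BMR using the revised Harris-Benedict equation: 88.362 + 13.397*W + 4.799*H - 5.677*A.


Intercept = 88.362
Weight contribution = 13.397 * 45.4 = 608.2238
Height contribution = 4.799 * 197 = 945.403
Age contribution = 5.677 * 47 = 266.819
BMR = 88.362 + 608.2238 + 945.403 - 266.819
= 1375.17 kcal/day

1375.17 kcal/day


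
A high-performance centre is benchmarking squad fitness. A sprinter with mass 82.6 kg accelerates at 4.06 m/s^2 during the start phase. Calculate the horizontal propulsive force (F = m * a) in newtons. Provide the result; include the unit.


F = m * a
= 82.6 * 4.06
= 335.36 N

335.36 N


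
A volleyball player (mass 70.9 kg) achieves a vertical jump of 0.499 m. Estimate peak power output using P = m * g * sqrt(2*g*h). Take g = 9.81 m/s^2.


2 * g * h = 2 * 9.81 * 0.499 = 9.79038
sqrt(9.79038) = 3.128958 m/s
P = 70.9 * 9.81 * 3.128958 = 2176.28 W

2176.28 W


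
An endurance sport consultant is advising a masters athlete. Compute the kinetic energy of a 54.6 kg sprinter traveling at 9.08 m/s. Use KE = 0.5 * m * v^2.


Velocity squared = 82.4464
KE = 0.5 * 54.6 * 82.4464 = 2250.79 J

2250.79 J


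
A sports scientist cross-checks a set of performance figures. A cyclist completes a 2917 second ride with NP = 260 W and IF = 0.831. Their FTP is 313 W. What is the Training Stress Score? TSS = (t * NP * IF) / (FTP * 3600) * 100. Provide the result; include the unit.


t * NP * IF = 2917 * 260 * 0.831 = 630247.02
FTP * 3600 = 1126800
TSS = (630247.02 / 1126800) * 100 = 55.93

55.93 TSS


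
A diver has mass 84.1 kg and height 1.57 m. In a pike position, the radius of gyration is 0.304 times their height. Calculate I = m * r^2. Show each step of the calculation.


r = 0.304 * 1.57 = 0.47728 m
I = m * r^2 = 84.1 * 0.227796 = 19.158 kg*m^2

19.158 kg*m^2


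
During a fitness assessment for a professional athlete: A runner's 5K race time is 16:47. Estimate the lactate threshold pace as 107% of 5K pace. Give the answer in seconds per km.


Total race time = 16*60 + 47 = 1007 seconds
5K pace = 1007 / 5 = 201.4 sec/km
LT pace = 201.4 * 1.07 = 215.5 sec/km

215.5 s/km


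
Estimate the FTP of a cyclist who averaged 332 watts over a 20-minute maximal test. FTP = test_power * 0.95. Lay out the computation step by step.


FTP = 332 * 0.95 = 315.4 W

315.4 W


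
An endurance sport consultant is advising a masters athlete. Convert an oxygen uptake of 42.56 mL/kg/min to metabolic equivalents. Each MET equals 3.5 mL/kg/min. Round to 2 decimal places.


One MET = 3.5 mL/kg/min
Number of METs = 42.56 / 3.5
= 12.16 METs

12.16 METs


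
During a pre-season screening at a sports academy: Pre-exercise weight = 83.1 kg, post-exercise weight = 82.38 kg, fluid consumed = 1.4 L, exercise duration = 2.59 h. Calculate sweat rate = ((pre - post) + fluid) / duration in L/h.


Weight loss = 83.1 - 82.38 = 0.72 kg (approx L)
Total sweat = 0.72 + 1.4 = 2.12 L
Sweat rate = 2.12 / 2.59 = 0.819 L/h

0.819 L/h


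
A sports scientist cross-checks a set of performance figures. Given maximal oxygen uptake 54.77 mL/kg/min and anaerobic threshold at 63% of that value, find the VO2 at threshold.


Percentage as decimal = 0.63
VO2 at AT = 54.77 * 0.63 = 34.51 mL/kg/min

34.51 mL/kg/min


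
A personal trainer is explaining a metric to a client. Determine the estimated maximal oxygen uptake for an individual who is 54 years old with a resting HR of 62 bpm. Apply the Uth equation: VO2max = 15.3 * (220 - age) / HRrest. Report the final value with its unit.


HRmax = 220 - 54 = 166
VO2max = 15.3 * (166 / 62)
= 15.3 * 2.6774
= 40.96 mL/kg/min

40.96 mL/kg/min


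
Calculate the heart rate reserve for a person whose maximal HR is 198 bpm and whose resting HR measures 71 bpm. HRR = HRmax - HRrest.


HRmax = 198 bpm
HRrest = 71 bpm
HRR = 198 - 71 = 127 bpm

127 bpm


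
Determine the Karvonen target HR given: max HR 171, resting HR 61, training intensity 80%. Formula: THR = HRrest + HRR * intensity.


HRR = HRmax - HRrest = 171 - 61 = 110
THR = 61 + 110 * 0.8
= 149.0 bpm

149.0 bpm


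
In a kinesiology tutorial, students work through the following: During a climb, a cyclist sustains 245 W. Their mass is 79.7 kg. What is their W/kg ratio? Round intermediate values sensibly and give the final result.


Power-to-weight = 245 W / 79.7 kg
= 3.074 W/kg

3.074 W/kg


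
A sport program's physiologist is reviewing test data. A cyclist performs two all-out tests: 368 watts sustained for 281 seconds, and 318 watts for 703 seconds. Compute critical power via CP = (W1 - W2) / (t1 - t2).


W1 = P1 * t1 = 368 * 281 = 103408 J
W2 = P2 * t2 = 318 * 703 = 223554 J
CP = (103408 - 223554) / (281 - 703)
= 284.71 W

284.71 W


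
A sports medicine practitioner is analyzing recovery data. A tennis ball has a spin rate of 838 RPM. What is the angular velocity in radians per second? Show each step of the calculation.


Convert RPM to rad/s: multiply by 2*pi and divide by 60
omega = 838 * 2 * pi / 60
= 87.755 rad/s

87.755 rad/s


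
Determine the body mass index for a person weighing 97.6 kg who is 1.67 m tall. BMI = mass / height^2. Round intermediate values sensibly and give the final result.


BMI = mass / height^2
= 97.6 / 1.67^2
= 97.6 / 2.7889
= 35.0 kg/m^2

35.0 kg/m^2


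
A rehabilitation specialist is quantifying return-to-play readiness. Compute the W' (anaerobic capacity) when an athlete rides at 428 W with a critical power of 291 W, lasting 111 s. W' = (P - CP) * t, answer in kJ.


Above-CP power = 137 W
Duration = 111 s
W' = 137 * 111 = 15207 J
Convert: 15207 / 1000 = 15.207 kJ

15.207 kJ


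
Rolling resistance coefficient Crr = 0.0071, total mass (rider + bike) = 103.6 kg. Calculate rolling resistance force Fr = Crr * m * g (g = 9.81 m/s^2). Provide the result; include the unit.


Fr = Crr * m * g
= 0.0071 * 103.6 * 9.81
= 7.216 N

7.216 N


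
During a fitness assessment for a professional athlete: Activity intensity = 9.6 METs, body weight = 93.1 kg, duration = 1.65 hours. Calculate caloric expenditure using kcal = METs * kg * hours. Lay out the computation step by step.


kcal = 9.6 * 93.1 * 1.65
= 893.76 * 1.65
= 1474.7 kcal

1474.7 kcal


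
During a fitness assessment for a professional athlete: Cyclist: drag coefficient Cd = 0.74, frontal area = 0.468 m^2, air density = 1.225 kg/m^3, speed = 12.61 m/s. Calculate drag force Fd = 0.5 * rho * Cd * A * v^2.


v^2 = 12.61^2 = 159.0121
Fd = 0.5 * 1.225 * 0.74 * 0.468 * 159.0121
= 33.73 N

33.73 N


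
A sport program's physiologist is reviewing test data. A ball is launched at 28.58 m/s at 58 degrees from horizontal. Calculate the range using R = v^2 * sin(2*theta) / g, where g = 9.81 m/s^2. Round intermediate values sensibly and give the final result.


sin(2 * 58) = sin(116) = 0.898794
v^2 = 28.58^2 = 816.8164
R = 816.8164 * 0.898794 / 9.81
= 74.837 m

74.837 m


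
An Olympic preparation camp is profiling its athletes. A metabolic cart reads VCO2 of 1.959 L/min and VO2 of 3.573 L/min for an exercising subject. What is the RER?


RER = VCO2 / VO2 = 1.959 / 3.573 = 0.5483

0.5483


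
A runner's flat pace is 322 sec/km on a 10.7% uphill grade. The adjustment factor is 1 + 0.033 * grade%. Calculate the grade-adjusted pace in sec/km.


Factor = 1 + 0.033 * 10.7 = 1.3531
Adjusted pace = 322 * 1.3531
= 435.7 sec/km

435.7 s/km


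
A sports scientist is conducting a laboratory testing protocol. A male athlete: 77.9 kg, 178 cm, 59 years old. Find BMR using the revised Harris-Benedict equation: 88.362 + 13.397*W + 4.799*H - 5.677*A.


Intercept = 88.362
Weight contribution = 13.397 * 77.9 = 1043.6263
Height contribution = 4.799 * 178 = 854.222
Age contribution = 5.677 * 59 = 334.943
BMR = 88.362 + 1043.6263 + 854.222 - 334.943
= 1651.27 kcal/day

1651.27 kcal/day


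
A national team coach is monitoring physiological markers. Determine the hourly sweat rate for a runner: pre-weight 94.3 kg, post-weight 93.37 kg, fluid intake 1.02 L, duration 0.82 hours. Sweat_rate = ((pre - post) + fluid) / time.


Mass lost = 94.3 - 93.37 = 0.93 kg
Add fluid consumed: 0.93 + 1.02 = 1.95 L total sweat
Sweat rate = 1.95 / 0.82 = 2.378 L/h

2.378 L/h


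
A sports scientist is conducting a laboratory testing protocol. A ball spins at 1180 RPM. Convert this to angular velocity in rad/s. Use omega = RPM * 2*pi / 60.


omega = 1180 * 2 * pi / 60
= 1180 * 6.28318531 / 60
= 7414.159 / 60
= 123.569 rad/s

123.569 rad/s


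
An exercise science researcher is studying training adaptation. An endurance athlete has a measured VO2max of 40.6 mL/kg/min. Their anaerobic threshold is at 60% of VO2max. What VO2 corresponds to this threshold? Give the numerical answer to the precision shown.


Anaerobic threshold VO2 = VO2max * 60%
= 40.6 * 0.6
= 24.36 mL/kg/min

24.36 mL/kg/min


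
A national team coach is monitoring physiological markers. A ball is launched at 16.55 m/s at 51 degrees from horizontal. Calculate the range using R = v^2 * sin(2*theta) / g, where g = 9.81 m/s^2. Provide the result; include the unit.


sin(2 * 51) = sin(102) = 0.978148
v^2 = 16.55^2 = 273.9025
R = 273.9025 * 0.978148 / 9.81
= 27.311 m

27.311 m


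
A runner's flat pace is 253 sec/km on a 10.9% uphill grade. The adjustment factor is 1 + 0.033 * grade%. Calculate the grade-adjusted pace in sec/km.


Factor = 1 + 0.033 * 10.9 = 1.3597
Adjusted pace = 253 * 1.3597
= 344.0 sec/km

344.0 s/km


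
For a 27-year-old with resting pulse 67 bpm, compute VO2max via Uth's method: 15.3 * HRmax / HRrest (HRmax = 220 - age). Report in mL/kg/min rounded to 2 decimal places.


Step 1: HRmax = 220 - 27 = 193 bpm
Step 2: Ratio = 193 / 67 = 2.8806
Step 3: VO2max = 15.3 * 2.8806 = 44.07 mL/kg/min

44.07 mL/kg/min


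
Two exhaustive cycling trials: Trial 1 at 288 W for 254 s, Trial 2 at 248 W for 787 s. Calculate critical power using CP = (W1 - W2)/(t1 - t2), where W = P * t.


W1 = 288 * 254 = 73152 J
W2 = 248 * 787 = 195176 J
CP = (73152 - 195176) / (254 - 787)
= -122024 / -533
= 228.94 W

228.94 W


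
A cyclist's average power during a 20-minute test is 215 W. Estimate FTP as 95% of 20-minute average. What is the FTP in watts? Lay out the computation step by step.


FTP = 20-min power * 0.95
= 215 * 0.95
= 204.25 W

204.25 W


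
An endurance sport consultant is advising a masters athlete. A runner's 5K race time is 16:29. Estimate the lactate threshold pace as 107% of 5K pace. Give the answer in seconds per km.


Total race time = 16*60 + 29 = 989 seconds
5K pace = 989 / 5 = 197.8 sec/km
LT pace = 197.8 * 1.07 = 211.65 sec/km

211.65 s/km


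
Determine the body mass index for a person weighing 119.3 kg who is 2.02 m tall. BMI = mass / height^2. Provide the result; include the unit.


BMI = mass / height^2
= 119.3 / 2.02^2
= 119.3 / 4.0804
= 29.24 kg/m^2

29.24 kg/m^2


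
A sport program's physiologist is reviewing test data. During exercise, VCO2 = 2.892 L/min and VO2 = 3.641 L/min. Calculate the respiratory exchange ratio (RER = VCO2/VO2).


RER = VCO2 / VO2
= 2.892 / 3.641
= 0.7943

0.7943


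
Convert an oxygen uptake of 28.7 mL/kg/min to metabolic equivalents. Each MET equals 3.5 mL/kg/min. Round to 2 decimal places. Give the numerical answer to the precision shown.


One MET = 3.5 mL/kg/min
Number of METs = 28.7 / 3.5
= 8.2 METs

8.2 METs


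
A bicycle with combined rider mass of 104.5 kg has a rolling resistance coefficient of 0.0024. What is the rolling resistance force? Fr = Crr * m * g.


Fr = 0.0024 * 104.5 * 9.81
= 0.2508 * 9.81
= 2.46 N

2.46 N


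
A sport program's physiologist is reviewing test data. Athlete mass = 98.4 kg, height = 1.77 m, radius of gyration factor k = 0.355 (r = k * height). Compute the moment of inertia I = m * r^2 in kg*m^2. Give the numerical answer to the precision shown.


r = k * height = 0.355 * 1.77 = 0.62835 m
r^2 = 0.62835^2 = 0.394824
I = 98.4 * 0.394824 = 38.851 kg*m^2

38.851 kg*m^2


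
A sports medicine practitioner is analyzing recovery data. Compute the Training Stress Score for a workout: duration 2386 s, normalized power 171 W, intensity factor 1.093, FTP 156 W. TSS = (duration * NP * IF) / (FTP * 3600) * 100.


Product = 2386 * 171 * 1.093 = 445950.558
Base = 156 * 3600 = 561600
TSS = 445950.558 / 561600 * 100 = 79.41

79.41 TSS


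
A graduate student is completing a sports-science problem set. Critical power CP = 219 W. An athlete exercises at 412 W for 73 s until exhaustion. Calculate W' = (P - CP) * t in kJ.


P - CP = 412 - 219 = 193 W
W' = 193 * 73 = 14089 J
= 14089 / 1000 = 14.089 kJ

14.089 kJ


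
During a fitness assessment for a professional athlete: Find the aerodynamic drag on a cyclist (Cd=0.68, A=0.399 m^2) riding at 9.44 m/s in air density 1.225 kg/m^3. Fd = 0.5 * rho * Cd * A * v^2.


Fd = 0.5 * 1.225 * 0.68 * 0.399 * 9.44^2
= 0.5 * 1.225 * 0.68 * 0.399 * 89.1136
= 14.809 N

14.809 N


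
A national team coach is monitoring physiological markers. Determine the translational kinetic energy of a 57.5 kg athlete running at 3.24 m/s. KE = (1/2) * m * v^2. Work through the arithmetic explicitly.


KE = 0.5 * m * v^2
= 0.5 * 57.5 * 3.24^2
= 0.5 * 57.5 * 10.4976
= 301.81 J

301.81 J


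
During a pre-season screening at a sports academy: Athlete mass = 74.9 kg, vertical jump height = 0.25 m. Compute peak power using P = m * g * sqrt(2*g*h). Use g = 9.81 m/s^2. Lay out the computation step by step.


sqrt(2 * 9.81 * 0.25) = sqrt(4.905) = 2.214723 m/s
P = 74.9 * 9.81 * 2.214723
= 1627.31 W

1627.31 W


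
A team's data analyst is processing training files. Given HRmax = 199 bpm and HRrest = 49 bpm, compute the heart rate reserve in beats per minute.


Heart rate reserve = maximum HR minus resting HR
HRR = 199 - 49 = 150 bpm

150 bpm


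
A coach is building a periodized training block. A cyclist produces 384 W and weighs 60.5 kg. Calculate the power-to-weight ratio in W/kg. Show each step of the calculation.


P/W = power / mass
= 384 / 60.5
= 6.347 W/kg

6.347 W/kg


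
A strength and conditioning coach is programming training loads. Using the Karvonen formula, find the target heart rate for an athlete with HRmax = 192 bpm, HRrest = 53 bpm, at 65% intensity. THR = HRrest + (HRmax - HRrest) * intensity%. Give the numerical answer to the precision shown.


HRR = 192 - 53 = 139
THR = 53 + 139 * 0.65
= 53 + 90.35
= 143.35 bpm

143.35 bpm


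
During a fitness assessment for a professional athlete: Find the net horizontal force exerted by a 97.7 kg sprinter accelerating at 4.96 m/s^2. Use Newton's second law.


Newton's second law: F = m * a
F = 97.7 * 4.96 = 484.59 N

484.59 N


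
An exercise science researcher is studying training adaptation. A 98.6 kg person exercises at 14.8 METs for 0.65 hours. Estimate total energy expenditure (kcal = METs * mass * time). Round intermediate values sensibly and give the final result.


Energy = METs * mass(kg) * time(h)
= 14.8 * 98.6 * 0.65
= 948.53 kcal

948.53 kcal


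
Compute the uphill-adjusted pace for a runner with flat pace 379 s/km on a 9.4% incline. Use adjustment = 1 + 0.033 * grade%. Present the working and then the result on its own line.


Adjustment factor = 1 + 0.033 * 9.4 = 1.3102
Grade-adjusted pace = 379 * 1.3102 = 496.57 s/km

496.57 s/km


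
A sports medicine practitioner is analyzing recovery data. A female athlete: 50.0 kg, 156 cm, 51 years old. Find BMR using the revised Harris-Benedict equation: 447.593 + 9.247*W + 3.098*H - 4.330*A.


Intercept = 447.593
Weight contribution = 9.247 * 50.0 = 462.35
Height contribution = 3.098 * 156 = 483.288
Age contribution = 4.33 * 51 = 220.83
BMR = 447.593 + 462.35 + 483.288 - 220.83
= 1172.4 kcal/day

1172.4 kcal/day


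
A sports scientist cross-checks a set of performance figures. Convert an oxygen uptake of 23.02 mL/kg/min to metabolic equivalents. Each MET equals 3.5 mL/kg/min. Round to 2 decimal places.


One MET = 3.5 mL/kg/min
Number of METs = 23.02 / 3.5
= 6.58 METs

6.58 METs


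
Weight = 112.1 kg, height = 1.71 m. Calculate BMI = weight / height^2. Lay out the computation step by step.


height^2 = 1.71^2 = 2.9241
BMI = 112.1 / 2.9241 = 38.34 kg/m^2

38.34 kg/m^2


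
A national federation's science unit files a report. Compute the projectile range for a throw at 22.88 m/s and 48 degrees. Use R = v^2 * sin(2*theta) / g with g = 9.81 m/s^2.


Two times the angle = 96 degrees
sin(96) = 0.994522
R = 523.4944 * 0.994522 / 9.81 = 53.071 m

53.071 m


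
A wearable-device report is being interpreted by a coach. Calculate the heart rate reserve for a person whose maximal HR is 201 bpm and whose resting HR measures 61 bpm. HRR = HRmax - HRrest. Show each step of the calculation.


HRmax = 201 bpm
HRrest = 61 bpm
HRR = 201 - 61 = 140 bpm

140 bpm


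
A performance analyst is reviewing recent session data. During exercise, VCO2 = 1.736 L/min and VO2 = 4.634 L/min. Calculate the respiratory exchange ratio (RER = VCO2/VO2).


RER = VCO2 / VO2
= 1.736 / 4.634
= 0.3746

0.3746


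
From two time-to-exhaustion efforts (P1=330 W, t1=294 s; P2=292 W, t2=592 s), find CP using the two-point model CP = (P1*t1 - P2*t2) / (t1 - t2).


Work in trial 1 = 97020 J
Work in trial 2 = 172864 J
Delta work = -75844 J
Delta time = -298 s
CP = -75844 / -298 = 254.51 W

254.51 W


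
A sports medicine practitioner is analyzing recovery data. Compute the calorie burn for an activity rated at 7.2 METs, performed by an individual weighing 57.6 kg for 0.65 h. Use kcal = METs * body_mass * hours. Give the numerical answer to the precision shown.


Product of METs and mass = 7.2 * 57.6 = 414.72
Total kcal = 414.72 * 0.65 = 269.57 kcal

269.57 kcal


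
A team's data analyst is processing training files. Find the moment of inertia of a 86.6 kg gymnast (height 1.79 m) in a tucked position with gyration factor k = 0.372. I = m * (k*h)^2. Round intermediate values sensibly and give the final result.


Radius of gyration = 0.372 * 1.79 = 0.66588 m
I = 86.6 * 0.66588^2
= 86.6 * 0.443396
= 38.398 kg*m^2

38.398 kg*m^2


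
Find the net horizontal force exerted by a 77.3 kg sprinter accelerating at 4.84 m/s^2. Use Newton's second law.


Newton's second law: F = m * a
F = 77.3 * 4.84 = 374.13 N

374.13 N


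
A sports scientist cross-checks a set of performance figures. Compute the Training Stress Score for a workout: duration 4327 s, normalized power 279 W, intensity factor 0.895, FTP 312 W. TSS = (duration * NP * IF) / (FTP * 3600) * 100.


Product = 4327 * 279 * 0.895 = 1080473.535
Base = 312 * 3600 = 1123200
TSS = 1080473.535 / 1123200 * 100 = 96.2

96.2 TSS


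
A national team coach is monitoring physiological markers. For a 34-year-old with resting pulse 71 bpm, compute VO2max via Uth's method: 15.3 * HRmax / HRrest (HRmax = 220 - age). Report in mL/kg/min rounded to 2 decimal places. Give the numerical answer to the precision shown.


Step 1: HRmax = 220 - 34 = 186 bpm
Step 2: Ratio = 186 / 71 = 2.6197
Step 3: VO2max = 15.3 * 2.6197 = 40.08 mL/kg/min

40.08 mL/kg/min


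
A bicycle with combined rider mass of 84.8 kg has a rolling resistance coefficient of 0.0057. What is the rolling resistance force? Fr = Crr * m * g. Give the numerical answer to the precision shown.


Fr = 0.0057 * 84.8 * 9.81
= 0.48336 * 9.81
= 4.742 N

4.742 N


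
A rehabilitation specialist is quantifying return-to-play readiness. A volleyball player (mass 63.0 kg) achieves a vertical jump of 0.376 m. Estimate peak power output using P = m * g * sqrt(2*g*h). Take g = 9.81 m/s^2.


2 * g * h = 2 * 9.81 * 0.376 = 7.37712
sqrt(7.37712) = 2.716085 m/s
P = 63.0 * 9.81 * 2.716085 = 1678.62 W

1678.62 W


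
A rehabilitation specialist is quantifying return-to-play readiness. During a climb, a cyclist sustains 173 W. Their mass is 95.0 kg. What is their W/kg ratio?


Power-to-weight = 173 W / 95.0 kg
= 1.821 W/kg

1.821 W/kg


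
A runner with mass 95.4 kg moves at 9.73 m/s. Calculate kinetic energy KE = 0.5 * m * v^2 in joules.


v^2 = 9.73^2 = 94.6729
KE = 0.5 * 95.4 * 94.6729
= 4515.9 J

4515.9 J


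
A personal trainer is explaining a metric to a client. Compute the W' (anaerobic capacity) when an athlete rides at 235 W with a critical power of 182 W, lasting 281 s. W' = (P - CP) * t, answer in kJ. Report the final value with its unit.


Above-CP power = 53 W
Duration = 281 s
W' = 53 * 281 = 14893 J
Convert: 14893 / 1000 = 14.893 kJ

14.893 kJ


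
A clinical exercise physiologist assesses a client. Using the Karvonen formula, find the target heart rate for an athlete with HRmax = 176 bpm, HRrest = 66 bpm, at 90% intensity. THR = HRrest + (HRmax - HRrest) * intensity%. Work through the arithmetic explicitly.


HRR = 176 - 66 = 110
THR = 66 + 110 * 0.9
= 66 + 99.0
= 165.0 bpm

165.0 bpm


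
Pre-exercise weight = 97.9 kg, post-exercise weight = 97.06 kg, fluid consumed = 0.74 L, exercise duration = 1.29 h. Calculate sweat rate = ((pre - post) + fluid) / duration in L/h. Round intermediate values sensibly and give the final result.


Weight loss = 97.9 - 97.06 = 0.84 kg (approx L)
Total sweat = 0.84 + 0.74 = 1.58 L
Sweat rate = 1.58 / 1.29 = 1.225 L/h

1.225 L/h


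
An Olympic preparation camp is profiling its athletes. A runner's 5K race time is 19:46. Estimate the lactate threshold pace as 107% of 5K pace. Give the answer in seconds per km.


Total race time = 19*60 + 46 = 1186 seconds
5K pace = 1186 / 5 = 237.2 sec/km
LT pace = 237.2 * 1.07 = 253.8 sec/km

253.8 s/km


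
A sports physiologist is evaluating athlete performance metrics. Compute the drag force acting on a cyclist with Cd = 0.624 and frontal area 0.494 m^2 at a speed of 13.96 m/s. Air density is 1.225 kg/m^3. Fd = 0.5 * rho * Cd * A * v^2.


Step 1: v^2 = 194.8816
Step 2: Fd = 0.5 * 1.225 * 0.624 * 0.494 * 194.8816
= 36.795 N

36.795 N


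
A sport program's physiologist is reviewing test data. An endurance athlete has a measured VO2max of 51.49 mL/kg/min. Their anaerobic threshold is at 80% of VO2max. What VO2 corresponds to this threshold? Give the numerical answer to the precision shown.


Anaerobic threshold VO2 = VO2max * 80%
= 51.49 * 0.8
= 41.19 mL/kg/min

41.19 mL/kg/min


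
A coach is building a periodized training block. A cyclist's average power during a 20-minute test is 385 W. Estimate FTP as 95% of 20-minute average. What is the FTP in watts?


FTP = 20-min power * 0.95
= 385 * 0.95
= 365.75 W

365.75 W


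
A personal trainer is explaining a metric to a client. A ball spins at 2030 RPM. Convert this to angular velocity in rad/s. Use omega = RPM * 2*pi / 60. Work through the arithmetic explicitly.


omega = 2030 * 2 * pi / 60
= 2030 * 6.28318531 / 60
= 12754.866 / 60
= 212.581 rad/s

212.581 rad/s


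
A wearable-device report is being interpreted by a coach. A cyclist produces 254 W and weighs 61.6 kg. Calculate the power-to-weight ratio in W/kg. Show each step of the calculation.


P/W = power / mass
= 254 / 61.6
= 4.123 W/kg

4.123 W/kg


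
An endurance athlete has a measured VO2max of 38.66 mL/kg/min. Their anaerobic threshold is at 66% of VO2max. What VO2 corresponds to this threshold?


Anaerobic threshold VO2 = VO2max * 66%
= 38.66 * 0.66
= 25.52 mL/kg/min

25.52 mL/kg/min


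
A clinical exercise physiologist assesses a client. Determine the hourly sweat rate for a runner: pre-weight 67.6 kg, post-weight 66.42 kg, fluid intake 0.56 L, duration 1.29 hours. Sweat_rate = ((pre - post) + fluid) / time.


Mass lost = 67.6 - 66.42 = 1.18 kg
Add fluid consumed: 1.18 + 0.56 = 1.74 L total sweat
Sweat rate = 1.74 / 1.29 = 1.349 L/h

1.349 L/h


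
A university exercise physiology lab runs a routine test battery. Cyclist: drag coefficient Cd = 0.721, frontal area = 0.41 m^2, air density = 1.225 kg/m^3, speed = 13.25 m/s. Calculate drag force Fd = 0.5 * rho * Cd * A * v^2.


v^2 = 13.25^2 = 175.5625
Fd = 0.5 * 1.225 * 0.721 * 0.41 * 175.5625
= 31.788 N

31.788 N


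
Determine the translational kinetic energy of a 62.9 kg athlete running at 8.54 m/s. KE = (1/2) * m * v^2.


KE = 0.5 * m * v^2
= 0.5 * 62.9 * 8.54^2
= 0.5 * 62.9 * 72.9316
= 2293.7 J

2293.7 J


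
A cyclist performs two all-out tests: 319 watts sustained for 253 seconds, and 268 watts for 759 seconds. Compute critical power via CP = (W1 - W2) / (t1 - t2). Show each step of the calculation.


W1 = P1 * t1 = 319 * 253 = 80707 J
W2 = P2 * t2 = 268 * 759 = 203412 J
CP = (80707 - 203412) / (253 - 759)
= 242.5 W

242.5 W


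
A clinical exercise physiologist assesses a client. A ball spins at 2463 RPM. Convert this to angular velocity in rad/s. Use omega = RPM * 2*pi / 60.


omega = 2463 * 2 * pi / 60
= 2463 * 6.28318531 / 60
= 15475.485 / 60
= 257.925 rad/s

257.925 rad/s


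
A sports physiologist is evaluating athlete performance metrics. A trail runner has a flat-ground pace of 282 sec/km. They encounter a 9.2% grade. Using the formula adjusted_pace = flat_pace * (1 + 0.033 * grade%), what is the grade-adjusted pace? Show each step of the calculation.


Grade factor = 1 + 0.033 * 9.2 = 1.3036
Adjusted = 282 * 1.3036 = 367.62 sec/km

367.62 s/km


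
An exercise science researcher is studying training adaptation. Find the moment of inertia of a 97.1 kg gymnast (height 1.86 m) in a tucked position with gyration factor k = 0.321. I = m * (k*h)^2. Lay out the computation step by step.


Radius of gyration = 0.321 * 1.86 = 0.59706 m
I = 97.1 * 0.59706^2
= 97.1 * 0.356481
= 34.614 kg*m^2

34.614 kg*m^2


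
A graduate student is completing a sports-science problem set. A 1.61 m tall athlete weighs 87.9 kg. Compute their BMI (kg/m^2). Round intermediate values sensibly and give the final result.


height^2 = 2.5921 m^2
BMI = 87.9 / 2.5921 = 33.91 kg/m^2

33.91 kg/m^2


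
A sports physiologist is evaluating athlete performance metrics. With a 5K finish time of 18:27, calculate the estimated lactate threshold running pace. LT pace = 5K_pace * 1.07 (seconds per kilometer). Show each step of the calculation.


Race duration = 1107 s for 5 km
Average pace = 1107 / 5 = 221.4 s/km
LT pace = 221.4 * 1.07
= 236.9 s/km

236.9 s/km


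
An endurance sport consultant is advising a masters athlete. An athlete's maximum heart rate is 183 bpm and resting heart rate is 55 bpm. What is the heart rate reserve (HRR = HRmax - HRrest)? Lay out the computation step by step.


HRR = HRmax - HRrest
= 183 - 55
= 128 bpm

128 bpm


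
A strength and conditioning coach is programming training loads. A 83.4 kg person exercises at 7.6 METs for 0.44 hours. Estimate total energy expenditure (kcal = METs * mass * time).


Energy = METs * mass(kg) * time(h)
= 7.6 * 83.4 * 0.44
= 278.89 kcal

278.89 kcal


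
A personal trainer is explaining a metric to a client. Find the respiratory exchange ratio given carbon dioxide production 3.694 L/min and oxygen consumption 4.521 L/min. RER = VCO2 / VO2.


VCO2 = 3.694 L/min
VO2 = 4.521 L/min
RER = 3.694 / 4.521 = 0.8171

0.8171


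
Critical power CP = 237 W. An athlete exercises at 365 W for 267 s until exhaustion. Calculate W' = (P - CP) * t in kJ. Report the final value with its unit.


P - CP = 365 - 237 = 128 W
W' = 128 * 267 = 34176 J
= 34176 / 1000 = 34.176 kJ

34.176 kJ


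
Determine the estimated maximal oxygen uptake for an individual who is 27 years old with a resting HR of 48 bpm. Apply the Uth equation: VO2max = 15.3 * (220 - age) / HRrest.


HRmax = 220 - 27 = 193
VO2max = 15.3 * (193 / 48)
= 15.3 * 4.0208
= 61.52 mL/kg/min

61.52 mL/kg/min


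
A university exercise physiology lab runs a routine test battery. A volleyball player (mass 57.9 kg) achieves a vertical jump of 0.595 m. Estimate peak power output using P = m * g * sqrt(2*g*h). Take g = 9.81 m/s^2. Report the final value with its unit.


2 * g * h = 2 * 9.81 * 0.595 = 11.6739
sqrt(11.6739) = 3.416709 m/s
P = 57.9 * 9.81 * 3.416709 = 1940.69 W

1940.69 W


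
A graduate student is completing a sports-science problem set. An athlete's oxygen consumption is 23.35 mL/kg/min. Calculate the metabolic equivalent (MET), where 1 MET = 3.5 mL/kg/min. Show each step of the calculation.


MET = VO2 / 3.5
= 23.35 / 3.5
= 6.67 METs

6.67 METs


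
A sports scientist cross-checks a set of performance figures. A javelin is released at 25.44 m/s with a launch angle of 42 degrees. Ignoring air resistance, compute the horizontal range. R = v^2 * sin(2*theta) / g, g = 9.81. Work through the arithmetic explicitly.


Launch speed squared = 647.1936
sin(2 * 42 deg) = 0.994522
Range = 647.1936 * 0.994522 / 9.81
= 65.611 m

65.611 m
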